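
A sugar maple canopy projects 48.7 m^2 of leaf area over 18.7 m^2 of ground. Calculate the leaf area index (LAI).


Formula: LAI = total leaf area / ground area  (dimensionless)
LAI = 48.7 m^2 / 18.7 m^2
LAI = 2.6

2.6


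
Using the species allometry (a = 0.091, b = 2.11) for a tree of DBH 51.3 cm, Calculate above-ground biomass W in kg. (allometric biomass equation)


Formula: W = a * DBH^b  (allometric power law)
DBH^b = 51.3^2.11 = 4058.3326
W = 0.091 * 4058.3326 = 369.3 kg

369.3


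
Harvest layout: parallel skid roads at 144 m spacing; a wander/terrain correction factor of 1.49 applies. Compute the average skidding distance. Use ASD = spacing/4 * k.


Formula: ASD = (spacing / 4) * correction
Uncorrected distance = spacing / 4 = 144 / 4 = 36 m
ASD = 36 * 1.49 = 54 m

54


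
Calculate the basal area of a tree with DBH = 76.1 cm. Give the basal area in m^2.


Formula: BA = pi * (DBH/2)^2 / 10000  (cm^2 to m^2)
Radius = DBH/2 = 76.1/2 = 38.05 cm
BA = pi * 38.05^2 / 10000
   = 4548.4057 cm^2 / 10000
   = 0.4548 m^2

0.4548


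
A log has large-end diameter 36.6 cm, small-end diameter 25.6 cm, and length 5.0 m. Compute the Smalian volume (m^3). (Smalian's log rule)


Smalian: V = (A1 + A2)/2 * L,  A = pi*(D/200)^2
A1 = pi*(36.6/200)^2 = 0.105209 m^2
A2 = pi*(25.6/200)^2 = 0.051472 m^2
V = (0.105209+0.051472)/2*5.0 = 0.3917 m^3

0.3917


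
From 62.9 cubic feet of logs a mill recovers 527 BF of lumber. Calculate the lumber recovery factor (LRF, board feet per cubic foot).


Formula: LRF = Lumber Output (BF) / Log Input (ft^3)
LRF = 527 BF / 62.9 ft^3
LRF = 8.38 BF/ft^3

8.38


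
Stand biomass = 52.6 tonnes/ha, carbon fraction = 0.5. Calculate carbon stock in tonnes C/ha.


Formula: Carbon Stock = Biomass * Carbon Fraction
C = 52.6 t/ha * 0.5
C = 26.3 t C/ha

26.3


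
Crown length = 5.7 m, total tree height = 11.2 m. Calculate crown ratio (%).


Formula: Crown Ratio = (Crown Length / Total Height) * 100
CR = (5.7 m / 11.2 m) * 100
CR = 0.5089 * 100 = 50.9%

50.9


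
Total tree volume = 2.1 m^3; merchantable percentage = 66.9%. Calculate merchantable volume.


Formula: MV = V_total * (merchantable_pct / 100)
Merchantable fraction = 66.9% / 100 = 0.669
MV = 2.1 m^3 * 0.669 = 1.405 m^3

1.405


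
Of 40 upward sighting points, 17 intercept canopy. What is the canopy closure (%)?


Formula: Canopy closure = covered points / total points * 100
Closure = 17 / 40 * 100
Closure = 0.425 * 100 = 42.5%

42.5


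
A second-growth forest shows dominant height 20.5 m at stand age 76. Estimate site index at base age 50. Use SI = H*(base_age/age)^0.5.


Formula: SI = H_dom * (base_age / age)^0.5
Age ratio = 50 / 76 = 0.65789
sqrt(age_ratio) = 0.81111
SI = 20.5 * 0.81111 = 16.6 m

16.6


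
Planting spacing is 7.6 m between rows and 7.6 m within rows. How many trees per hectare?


Formula: TPH = 10000 m^2/ha / (spacing_x * spacing_y)
Area per tree = 7.6 m * 7.6 m = 57.76 m^2
TPH = 10000 / 57.76 = 173 trees/ha

173


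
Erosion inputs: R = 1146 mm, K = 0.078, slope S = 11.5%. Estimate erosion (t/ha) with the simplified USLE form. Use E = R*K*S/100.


Formula: E = R * K * S / 100  (simplified USLE)
R * K = 1146 * 0.078 = 89.388
E = 89.388 * 11.5 / 100 = 10.28 t/ha

10.28


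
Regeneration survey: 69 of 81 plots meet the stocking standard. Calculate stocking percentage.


Formula: Stocking % = stocked plots / total plots * 100
Stocking = 69 / 81 * 100
Stocking = 0.8519 * 100 = 85.2%

85.2


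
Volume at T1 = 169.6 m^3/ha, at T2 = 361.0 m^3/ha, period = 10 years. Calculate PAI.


Formula: PAI = (V_T2 - V_T1) / (T2 - T1)
Volume increment = 361.0 - 169.6 = 191.4 m^3/ha
PAI = 191.4 / 10 = 19.14 m^3/ha/year

19.14


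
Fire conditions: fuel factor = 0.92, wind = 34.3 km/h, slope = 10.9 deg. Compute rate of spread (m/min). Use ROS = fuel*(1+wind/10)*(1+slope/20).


Formula: ROS = fuel * (1 + wind/10) * (1 + slope/20)
Wind factor = 1 + 34.3/10 = 4.43
Slope factor = 1 + 10.9/20 = 1.545
ROS = 0.92 * 4.43 * 1.545 = 6.3 m/min

6.3


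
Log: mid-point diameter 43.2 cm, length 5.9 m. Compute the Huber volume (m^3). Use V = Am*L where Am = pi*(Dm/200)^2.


Huber: V = Am * L,  Am = pi*(Dm/200)^2
Am = pi*(43.2/200)^2 = 0.146574 m^2
V = 0.146574*5.9 = 0.8648 m^3

0.8648


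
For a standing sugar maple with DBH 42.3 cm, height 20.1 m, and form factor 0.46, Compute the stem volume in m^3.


Formula: V = pi * (DBH/200)^2 * H * ff
Radius = DBH/200 = 42.3/200 = 0.2115 m
Radius^2 = 0.2115^2 = 0.04473225 m^2
V = pi * 0.04473225 * 20.1 * 0.46
V = 1.299 m^3

1.299


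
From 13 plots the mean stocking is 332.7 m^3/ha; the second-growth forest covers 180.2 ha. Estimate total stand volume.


Formula: Total Volume = Mean Volume per ha * Total Area
Total Volume = 332.7 m^3/ha * 180.2 ha
Total Volume = 59953 m^3

59953


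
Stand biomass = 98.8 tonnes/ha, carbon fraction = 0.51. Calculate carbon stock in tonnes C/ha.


Formula: Carbon Stock = Biomass * Carbon Fraction
C = 98.8 t/ha * 0.51
C = 50.4 t C/ha

50.4


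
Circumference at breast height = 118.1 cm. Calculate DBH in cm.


Formula: DBH = C / pi
DBH = 118.1 / pi
pi = 3.14159...
DBH = 37.6 cm

37.6


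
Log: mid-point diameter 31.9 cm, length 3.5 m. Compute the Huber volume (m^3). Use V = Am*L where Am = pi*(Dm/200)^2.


Huber: V = Am * L,  Am = pi*(Dm/200)^2
Am = pi*(31.9/200)^2 = 0.079923 m^2
V = 0.079923*3.5 = 0.2797 m^3

0.2797


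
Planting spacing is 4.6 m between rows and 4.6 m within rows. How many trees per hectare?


Formula: TPH = 10000 m^2/ha / (spacing_x * spacing_y)
Area per tree = 4.6 m * 4.6 m = 21.16 m^2
TPH = 10000 / 21.16 = 473 trees/ha

473


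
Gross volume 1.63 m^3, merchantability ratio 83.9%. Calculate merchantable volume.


Formula: MV = V_total * (merchantable_pct / 100)
Merchantable fraction = 83.9% / 100 = 0.839
MV = 1.63 m^3 * 0.839 = 1.368 m^3

1.368


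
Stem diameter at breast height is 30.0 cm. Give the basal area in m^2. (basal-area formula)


Formula: BA = pi * (DBH/2)^2 / 10000  (cm^2 to m^2)
Radius = DBH/2 = 30.0/2 = 15.0 cm
BA = pi * 15.0^2 / 10000
   = 706.8583 cm^2 / 10000
   = 0.0707 m^2

0.0707


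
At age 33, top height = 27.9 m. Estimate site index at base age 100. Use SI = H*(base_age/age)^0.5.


Formula: SI = H_dom * (base_age / age)^0.5
Age ratio = 100 / 33 = 3.0303
sqrt(age_ratio) = 1.74078
SI = 27.9 * 1.74078 = 48.6 m

48.6


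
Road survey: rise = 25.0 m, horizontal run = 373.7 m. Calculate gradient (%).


Formula: Gradient = rise / run * 100
Gradient = 25.0 / 373.7 * 100 = 6.7%

6.7


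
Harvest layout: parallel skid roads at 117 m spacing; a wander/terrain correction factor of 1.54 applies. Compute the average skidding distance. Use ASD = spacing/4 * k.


Formula: ASD = (spacing / 4) * correction
Uncorrected distance = spacing / 4 = 117 / 4 = 29.25 m
ASD = 29.25 * 1.54 = 45 m

45


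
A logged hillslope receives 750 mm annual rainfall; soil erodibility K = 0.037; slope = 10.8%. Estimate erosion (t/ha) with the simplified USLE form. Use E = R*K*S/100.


Formula: E = R * K * S / 100  (simplified USLE)
R * K = 750 * 0.037 = 27.75
E = 27.75 * 10.8 / 100 = 3.0 t/ha

3.0


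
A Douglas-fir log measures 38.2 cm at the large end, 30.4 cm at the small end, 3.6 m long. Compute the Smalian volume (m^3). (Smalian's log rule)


Smalian: V = (A1 + A2)/2 * L,  A = pi*(D/200)^2
A1 = pi*(38.2/200)^2 = 0.114608 m^2
A2 = pi*(30.4/200)^2 = 0.072583 m^2
V = (0.114608+0.072583)/2*3.6 = 0.3369 m^3

0.3369


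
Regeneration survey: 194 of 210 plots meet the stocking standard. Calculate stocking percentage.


Formula: Stocking % = stocked plots / total plots * 100
Stocking = 194 / 210 * 100
Stocking = 0.9238 * 100 = 92.4%

92.4


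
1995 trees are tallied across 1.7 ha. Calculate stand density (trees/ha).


Formula: Stand Density = N_trees / Area_ha
Density = 1995 trees / 1.7 ha
Density = 1174 trees/ha

1174


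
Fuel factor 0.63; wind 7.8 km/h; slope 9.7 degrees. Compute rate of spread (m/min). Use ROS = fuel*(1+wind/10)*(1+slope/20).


Formula: ROS = fuel * (1 + wind/10) * (1 + slope/20)
Wind factor = 1 + 7.8/10 = 1.78
Slope factor = 1 + 9.7/20 = 1.485
ROS = 0.63 * 1.78 * 1.485 = 1.67 m/min

1.67


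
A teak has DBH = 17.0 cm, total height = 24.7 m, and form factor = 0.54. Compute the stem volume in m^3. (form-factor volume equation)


Formula: V = pi * (DBH/200)^2 * H * ff
Radius = DBH/200 = 17.0/200 = 0.085 m
Radius^2 = 0.085^2 = 0.007225 m^2
V = pi * 0.007225 * 24.7 * 0.54
V = 0.303 m^3

0.303


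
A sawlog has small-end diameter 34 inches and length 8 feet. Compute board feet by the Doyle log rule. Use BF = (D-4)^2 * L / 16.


Doyle: BF = (D - 4)^2 * L / 16
Adjusted diameter = 34 - 4 = 30 in
(D-4)^2 = 30^2 = 900
BF = 900 * 8 / 16 = 450 BF

450


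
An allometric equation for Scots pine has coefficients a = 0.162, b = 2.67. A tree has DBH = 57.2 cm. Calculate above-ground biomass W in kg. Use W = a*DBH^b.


Formula: W = a * DBH^b  (allometric power law)
DBH^b = 57.2^2.67 = 49231.9907
W = 0.162 * 49231.9907 = 7975.6 kg

7975.6


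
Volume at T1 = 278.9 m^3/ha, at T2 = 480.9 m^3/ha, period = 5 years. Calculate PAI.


Formula: PAI = (V_T2 - V_T1) / (T2 - T1)
Volume increment = 480.9 - 278.9 = 202.0 m^3/ha
PAI = 202.0 / 5 = 40.4 m^3/ha/year

40.4


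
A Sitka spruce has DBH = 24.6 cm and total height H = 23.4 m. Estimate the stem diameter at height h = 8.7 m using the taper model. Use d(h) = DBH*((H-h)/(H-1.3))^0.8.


Taper: d(h) = DBH * ((H - h) / (H - 1.3))^0.8
Numerator = H - h = 23.4 - 8.7 = 14.7 m
Denominator = H - 1.3 = 23.4 - 1.3 = 22.1 m
Ratio = 14.7 / 22.1 = 0.66516
d = 24.6 * 0.66516^0.8 = 17.8 cm

17.8


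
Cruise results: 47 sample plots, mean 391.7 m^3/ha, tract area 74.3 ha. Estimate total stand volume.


Formula: Total Volume = Mean Volume per ha * Total Area
Total Volume = 391.7 m^3/ha * 74.3 ha
Total Volume = 29103 m^3

29103


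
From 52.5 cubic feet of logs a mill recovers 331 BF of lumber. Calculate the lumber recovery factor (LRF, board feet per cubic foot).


Formula: LRF = Lumber Output (BF) / Log Input (ft^3)
LRF = 331 BF / 52.5 ft^3
LRF = 6.3 BF/ft^3

6.3


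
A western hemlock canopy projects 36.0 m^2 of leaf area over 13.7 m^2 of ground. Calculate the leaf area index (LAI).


Formula: LAI = total leaf area / ground area  (dimensionless)
LAI = 36.0 m^2 / 13.7 m^2
LAI = 2.63

2.63


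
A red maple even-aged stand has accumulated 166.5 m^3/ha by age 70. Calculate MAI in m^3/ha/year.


Formula: MAI = Total Volume / Stand Age
MAI = 166.5 m^3/ha / 70 years
MAI = 2.38 m^3/ha/year

2.38


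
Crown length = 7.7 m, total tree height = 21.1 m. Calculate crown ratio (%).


Formula: Crown Ratio = (Crown Length / Total Height) * 100
CR = (7.7 m / 21.1 m) * 100
CR = 0.3649 * 100 = 36.5%

36.5


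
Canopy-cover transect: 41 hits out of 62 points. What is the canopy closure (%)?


Formula: Canopy closure = covered points / total points * 100
Closure = 41 / 62 * 100
Closure = 0.6613 * 100 = 66.1%

66.1


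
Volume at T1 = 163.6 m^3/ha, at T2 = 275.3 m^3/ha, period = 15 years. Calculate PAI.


Formula: PAI = (V_T2 - V_T1) / (T2 - T1)
Volume increment = 275.3 - 163.6 = 111.7 m^3/ha
PAI = 111.7 / 15 = 7.45 m^3/ha/year

7.45


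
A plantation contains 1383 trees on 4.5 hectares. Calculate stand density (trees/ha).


Formula: Stand Density = N_trees / Area_ha
Density = 1383 trees / 4.5 ha
Density = 307 trees/ha

307


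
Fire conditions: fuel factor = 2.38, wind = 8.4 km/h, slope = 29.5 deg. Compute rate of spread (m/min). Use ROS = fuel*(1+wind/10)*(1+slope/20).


Formula: ROS = fuel * (1 + wind/10) * (1 + slope/20)
Wind factor = 1 + 8.4/10 = 1.84
Slope factor = 1 + 29.5/20 = 2.475
ROS = 2.38 * 1.84 * 2.475 = 10.84 m/min

10.84


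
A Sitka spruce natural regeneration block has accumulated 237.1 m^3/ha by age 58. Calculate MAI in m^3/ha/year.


Formula: MAI = Total Volume / Stand Age
MAI = 237.1 m^3/ha / 58 years
MAI = 4.09 m^3/ha/year

4.09


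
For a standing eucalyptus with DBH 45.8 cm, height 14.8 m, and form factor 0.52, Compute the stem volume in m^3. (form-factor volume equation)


Formula: V = pi * (DBH/200)^2 * H * ff
Radius = DBH/200 = 45.8/200 = 0.229 m
Radius^2 = 0.229^2 = 0.052441 m^2
V = pi * 0.052441 * 14.8 * 0.52
V = 1.268 m^3

1.268


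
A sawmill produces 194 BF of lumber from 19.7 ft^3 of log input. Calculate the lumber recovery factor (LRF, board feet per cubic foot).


Formula: LRF = Lumber Output (BF) / Log Input (ft^3)
LRF = 194 BF / 19.7 ft^3
LRF = 9.85 BF/ft^3

9.85


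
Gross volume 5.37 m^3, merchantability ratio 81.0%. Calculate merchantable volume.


Formula: MV = V_total * (merchantable_pct / 100)
Merchantable fraction = 81.0% / 100 = 0.81
MV = 5.37 m^3 * 0.81 = 4.35 m^3

4.35


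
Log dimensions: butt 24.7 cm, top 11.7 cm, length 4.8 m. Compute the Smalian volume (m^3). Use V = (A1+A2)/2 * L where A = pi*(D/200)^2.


Smalian: V = (A1 + A2)/2 * L,  A = pi*(D/200)^2
A1 = pi*(24.7/200)^2 = 0.047916 m^2
A2 = pi*(11.7/200)^2 = 0.010751 m^2
V = (0.047916+0.010751)/2*4.8 = 0.1408 m^3

0.1408


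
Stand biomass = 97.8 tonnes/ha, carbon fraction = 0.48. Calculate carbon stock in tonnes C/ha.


Formula: Carbon Stock = Biomass * Carbon Fraction
C = 97.8 t/ha * 0.48
C = 46.9 t C/ha

46.9


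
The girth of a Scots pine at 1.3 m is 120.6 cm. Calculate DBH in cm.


Formula: DBH = C / pi
DBH = 120.6 / pi
pi = 3.14159...
DBH = 38.4 cm

38.4


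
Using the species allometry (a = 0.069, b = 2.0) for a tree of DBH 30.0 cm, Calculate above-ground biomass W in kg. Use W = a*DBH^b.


Formula: W = a * DBH^b  (allometric power law)
DBH^b = 30.0^2.0 = 900.0
W = 0.069 * 900.0 = 62.1 kg

62.1


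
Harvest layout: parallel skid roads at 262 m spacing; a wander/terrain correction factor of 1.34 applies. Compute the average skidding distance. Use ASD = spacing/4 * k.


Formula: ASD = (spacing / 4) * correction
Uncorrected distance = spacing / 4 = 262 / 4 = 65.5 m
ASD = 65.5 * 1.34 = 88 m

88


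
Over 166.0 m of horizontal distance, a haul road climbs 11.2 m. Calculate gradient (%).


Formula: Gradient = rise / run * 100
Gradient = 11.2 / 166.0 * 100 = 6.7%

6.7


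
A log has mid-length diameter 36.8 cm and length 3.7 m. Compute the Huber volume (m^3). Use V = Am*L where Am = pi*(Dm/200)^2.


Huber: V = Am * L,  Am = pi*(Dm/200)^2
Am = pi*(36.8/200)^2 = 0.106362 m^2
V = 0.106362*3.7 = 0.3935 m^3

0.3935


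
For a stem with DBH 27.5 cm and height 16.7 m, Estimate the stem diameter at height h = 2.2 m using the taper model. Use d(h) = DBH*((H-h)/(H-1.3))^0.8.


Taper: d(h) = DBH * ((H - h) / (H - 1.3))^0.8
Numerator = H - h = 16.7 - 2.2 = 14.5 m
Denominator = H - 1.3 = 16.7 - 1.3 = 15.4 m
Ratio = 14.5 / 15.4 = 0.94156
d = 27.5 * 0.94156^0.8 = 26.2 cm

26.2


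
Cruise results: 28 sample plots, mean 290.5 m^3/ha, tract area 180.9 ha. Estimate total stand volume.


Formula: Total Volume = Mean Volume per ha * Total Area
Total Volume = 290.5 m^3/ha * 180.9 ha
Total Volume = 52551 m^3

52551


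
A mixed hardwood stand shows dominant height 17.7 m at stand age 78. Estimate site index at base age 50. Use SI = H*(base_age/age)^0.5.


Formula: SI = H_dom * (base_age / age)^0.5
Age ratio = 50 / 78 = 0.64103
sqrt(age_ratio) = 0.80064
SI = 17.7 * 0.80064 = 14.2 m

14.2


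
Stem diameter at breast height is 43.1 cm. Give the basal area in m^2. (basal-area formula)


Formula: BA = pi * (DBH/2)^2 / 10000  (cm^2 to m^2)
Radius = DBH/2 = 43.1/2 = 21.55 cm
BA = pi * 21.55^2 / 10000
   = 1458.9635 cm^2 / 10000
   = 0.1459 m^2

0.1459


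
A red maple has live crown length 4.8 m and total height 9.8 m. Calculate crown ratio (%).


Formula: Crown Ratio = (Crown Length / Total Height) * 100
CR = (4.8 m / 9.8 m) * 100
CR = 0.4898 * 100 = 49.0%

49.0


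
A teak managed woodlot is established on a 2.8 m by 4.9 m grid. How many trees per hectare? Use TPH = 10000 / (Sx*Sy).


Formula: TPH = 10000 m^2/ha / (spacing_x * spacing_y)
Area per tree = 2.8 m * 4.9 m = 13.72 m^2
TPH = 10000 / 13.72 = 729 trees/ha

729


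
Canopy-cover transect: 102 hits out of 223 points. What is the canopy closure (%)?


Formula: Canopy closure = covered points / total points * 100
Closure = 102 / 223 * 100
Closure = 0.4574 * 100 = 45.7%

45.7


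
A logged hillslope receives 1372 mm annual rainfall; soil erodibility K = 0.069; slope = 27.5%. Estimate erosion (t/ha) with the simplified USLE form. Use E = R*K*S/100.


Formula: E = R * K * S / 100  (simplified USLE)
R * K = 1372 * 0.069 = 94.668
E = 94.668 * 27.5 / 100 = 26.03 t/ha

26.03


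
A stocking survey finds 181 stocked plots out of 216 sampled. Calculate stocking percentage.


Formula: Stocking % = stocked plots / total plots * 100
Stocking = 181 / 216 * 100
Stocking = 0.838 * 100 = 83.8%

83.8


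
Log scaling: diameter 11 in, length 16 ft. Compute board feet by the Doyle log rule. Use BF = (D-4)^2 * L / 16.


Doyle: BF = (D - 4)^2 * L / 16
Adjusted diameter = 11 - 4 = 7 in
(D-4)^2 = 7^2 = 49
BF = 49 * 16 / 16 = 49 BF

49


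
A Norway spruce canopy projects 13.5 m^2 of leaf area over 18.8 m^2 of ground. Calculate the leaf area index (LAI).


Formula: LAI = total leaf area / ground area  (dimensionless)
LAI = 13.5 m^2 / 18.8 m^2
LAI = 0.72

0.72


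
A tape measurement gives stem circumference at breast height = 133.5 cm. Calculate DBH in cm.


Formula: DBH = C / pi
DBH = 133.5 / pi
pi = 3.14159...
DBH = 42.5 cm

42.5


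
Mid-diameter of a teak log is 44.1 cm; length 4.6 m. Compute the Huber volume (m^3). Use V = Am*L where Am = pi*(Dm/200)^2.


Huber: V = Am * L,  Am = pi*(Dm/200)^2
Am = pi*(44.1/200)^2 = 0.152745 m^2
V = 0.152745*4.6 = 0.7026 m^3

0.7026


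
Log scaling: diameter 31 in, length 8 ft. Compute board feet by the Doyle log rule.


Doyle: BF = (D - 4)^2 * L / 16
Adjusted diameter = 31 - 4 = 27 in
(D-4)^2 = 27^2 = 729
BF = 729 * 8 / 16 = 365 BF

365


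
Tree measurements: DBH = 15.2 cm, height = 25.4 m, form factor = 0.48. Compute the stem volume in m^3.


Formula: V = pi * (DBH/200)^2 * H * ff
Radius = DBH/200 = 15.2/200 = 0.076 m
Radius^2 = 0.076^2 = 0.005776 m^2
V = pi * 0.005776 * 25.4 * 0.48
V = 0.221 m^3

0.221


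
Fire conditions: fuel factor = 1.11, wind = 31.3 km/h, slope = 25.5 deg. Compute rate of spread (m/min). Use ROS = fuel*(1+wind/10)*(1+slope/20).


Formula: ROS = fuel * (1 + wind/10) * (1 + slope/20)
Wind factor = 1 + 31.3/10 = 4.13
Slope factor = 1 + 25.5/20 = 2.275
ROS = 1.11 * 4.13 * 2.275 = 10.43 m/min

10.43


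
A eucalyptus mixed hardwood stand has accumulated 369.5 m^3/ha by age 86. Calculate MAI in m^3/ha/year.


Formula: MAI = Total Volume / Stand Age
MAI = 369.5 m^3/ha / 86 years
MAI = 4.3 m^3/ha/year

4.3


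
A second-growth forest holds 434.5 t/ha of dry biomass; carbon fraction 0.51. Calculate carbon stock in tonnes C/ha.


Formula: Carbon Stock = Biomass * Carbon Fraction
C = 434.5 t/ha * 0.51
C = 221.6 t C/ha

221.6


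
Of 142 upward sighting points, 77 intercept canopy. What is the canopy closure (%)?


Formula: Canopy closure = covered points / total points * 100
Closure = 77 / 142 * 100
Closure = 0.5423 * 100 = 54.2%

54.2


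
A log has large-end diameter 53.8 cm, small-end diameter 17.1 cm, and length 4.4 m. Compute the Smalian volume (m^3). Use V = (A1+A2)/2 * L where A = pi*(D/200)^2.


Smalian: V = (A1 + A2)/2 * L,  A = pi*(D/200)^2
A1 = pi*(53.8/200)^2 = 0.227329 m^2
A2 = pi*(17.1/200)^2 = 0.022966 m^2
V = (0.227329+0.022966)/2*4.4 = 0.5506 m^3

0.5506


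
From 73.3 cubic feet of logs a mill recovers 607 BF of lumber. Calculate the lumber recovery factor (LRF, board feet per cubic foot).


Formula: LRF = Lumber Output (BF) / Log Input (ft^3)
LRF = 607 BF / 73.3 ft^3
LRF = 8.28 BF/ft^3

8.28


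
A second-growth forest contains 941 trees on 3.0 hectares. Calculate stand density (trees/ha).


Formula: Stand Density = N_trees / Area_ha
Density = 941 trees / 3.0 ha
Density = 314 trees/ha

314


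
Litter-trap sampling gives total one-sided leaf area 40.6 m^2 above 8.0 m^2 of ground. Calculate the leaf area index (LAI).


Formula: LAI = total leaf area / ground area  (dimensionless)
LAI = 40.6 m^2 / 8.0 m^2
LAI = 5.08

5.08


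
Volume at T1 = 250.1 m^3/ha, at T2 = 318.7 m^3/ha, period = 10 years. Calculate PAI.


Formula: PAI = (V_T2 - V_T1) / (T2 - T1)
Volume increment = 318.7 - 250.1 = 68.6 m^3/ha
PAI = 68.6 / 10 = 6.86 m^3/ha/year

6.86


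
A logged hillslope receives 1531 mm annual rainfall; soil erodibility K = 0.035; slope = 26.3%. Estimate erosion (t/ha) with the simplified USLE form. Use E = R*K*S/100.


Formula: E = R * K * S / 100  (simplified USLE)
R * K = 1531 * 0.035 = 53.585
E = 53.585 * 26.3 / 100 = 14.09 t/ha

14.09


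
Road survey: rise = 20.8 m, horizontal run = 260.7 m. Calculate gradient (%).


Formula: Gradient = rise / run * 100
Gradient = 20.8 / 260.7 * 100 = 8.0%

8.0


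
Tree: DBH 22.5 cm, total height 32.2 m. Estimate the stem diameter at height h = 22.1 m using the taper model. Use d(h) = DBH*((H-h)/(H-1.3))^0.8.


Taper: d(h) = DBH * ((H - h) / (H - 1.3))^0.8
Numerator = H - h = 32.2 - 22.1 = 10.1 m
Denominator = H - 1.3 = 32.2 - 1.3 = 30.9 m
Ratio = 10.1 / 30.9 = 0.32686
d = 22.5 * 0.32686^0.8 = 9.2 cm

9.2


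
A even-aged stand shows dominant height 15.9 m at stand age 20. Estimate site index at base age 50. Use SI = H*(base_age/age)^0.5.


Formula: SI = H_dom * (base_age / age)^0.5
Age ratio = 50 / 20 = 2.5
sqrt(age_ratio) = 1.58114
SI = 15.9 * 1.58114 = 25.1 m

25.1


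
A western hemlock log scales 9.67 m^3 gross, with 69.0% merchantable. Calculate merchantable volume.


Formula: MV = V_total * (merchantable_pct / 100)
Merchantable fraction = 69.0% / 100 = 0.69
MV = 9.67 m^3 * 0.69 = 6.672 m^3

6.672


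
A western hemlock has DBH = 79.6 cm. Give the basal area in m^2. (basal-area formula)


Formula: BA = pi * (DBH/2)^2 / 10000  (cm^2 to m^2)
Radius = DBH/2 = 79.6/2 = 39.8 cm
BA = pi * 39.8^2 / 10000
   = 4976.4084 cm^2 / 10000
   = 0.4976 m^2

0.4976


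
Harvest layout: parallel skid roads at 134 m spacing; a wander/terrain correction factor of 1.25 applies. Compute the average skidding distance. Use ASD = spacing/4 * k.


Formula: ASD = (spacing / 4) * correction
Uncorrected distance = spacing / 4 = 134 / 4 = 33.5 m
ASD = 33.5 * 1.25 = 42 m

42


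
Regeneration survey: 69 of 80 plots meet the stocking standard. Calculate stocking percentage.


Formula: Stocking % = stocked plots / total plots * 100
Stocking = 69 / 80 * 100
Stocking = 0.8625 * 100 = 86.3%

86.3


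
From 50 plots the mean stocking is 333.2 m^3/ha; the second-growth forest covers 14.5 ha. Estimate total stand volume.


Formula: Total Volume = Mean Volume per ha * Total Area
Total Volume = 333.2 m^3/ha * 14.5 ha
Total Volume = 4831 m^3

4831


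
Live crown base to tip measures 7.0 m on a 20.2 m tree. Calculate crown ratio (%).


Formula: Crown Ratio = (Crown Length / Total Height) * 100
CR = (7.0 m / 20.2 m) * 100
CR = 0.3465 * 100 = 34.7%

34.7


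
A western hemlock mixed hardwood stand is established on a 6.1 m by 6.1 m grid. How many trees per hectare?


Formula: TPH = 10000 m^2/ha / (spacing_x * spacing_y)
Area per tree = 6.1 m * 6.1 m = 37.21 m^2
TPH = 10000 / 37.21 = 269 trees/ha

269


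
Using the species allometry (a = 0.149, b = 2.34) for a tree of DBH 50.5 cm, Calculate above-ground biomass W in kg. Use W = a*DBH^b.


Formula: W = a * DBH^b  (allometric power law)
DBH^b = 50.5^2.34 = 9676.1329
W = 0.149 * 9676.1329 = 1441.7 kg

1441.7


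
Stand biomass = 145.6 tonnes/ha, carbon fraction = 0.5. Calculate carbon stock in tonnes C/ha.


Formula: Carbon Stock = Biomass * Carbon Fraction
C = 145.6 t/ha * 0.5
C = 72.8 t C/ha

72.8


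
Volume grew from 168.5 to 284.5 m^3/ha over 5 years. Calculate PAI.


Formula: PAI = (V_T2 - V_T1) / (T2 - T1)
Volume increment = 284.5 - 168.5 = 116.0 m^3/ha
PAI = 116.0 / 5 = 23.2 m^3/ha/year

23.2


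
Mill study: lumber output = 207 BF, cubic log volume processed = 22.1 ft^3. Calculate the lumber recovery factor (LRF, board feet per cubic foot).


Formula: LRF = Lumber Output (BF) / Log Input (ft^3)
LRF = 207 BF / 22.1 ft^3
LRF = 9.37 BF/ft^3

9.37


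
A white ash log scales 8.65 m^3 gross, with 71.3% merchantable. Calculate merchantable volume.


Formula: MV = V_total * (merchantable_pct / 100)
Merchantable fraction = 71.3% / 100 = 0.713
MV = 8.65 m^3 * 0.713 = 6.167 m^3

6.167


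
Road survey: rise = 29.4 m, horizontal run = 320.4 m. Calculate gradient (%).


Formula: Gradient = rise / run * 100
Gradient = 29.4 / 320.4 * 100 = 9.2%

9.2


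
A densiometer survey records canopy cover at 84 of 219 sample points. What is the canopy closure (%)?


Formula: Canopy closure = covered points / total points * 100
Closure = 84 / 219 * 100
Closure = 0.3836 * 100 = 38.4%

38.4


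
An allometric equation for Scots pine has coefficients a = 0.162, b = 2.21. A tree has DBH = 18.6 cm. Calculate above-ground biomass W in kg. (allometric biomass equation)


Formula: W = a * DBH^b  (allometric power law)
DBH^b = 18.6^2.21 = 639.1806
W = 0.162 * 639.1806 = 103.5 kg

103.5


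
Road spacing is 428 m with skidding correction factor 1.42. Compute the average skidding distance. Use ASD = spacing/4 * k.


Formula: ASD = (spacing / 4) * correction
Uncorrected distance = spacing / 4 = 428 / 4 = 107 m
ASD = 107 * 1.42 = 152 m

152


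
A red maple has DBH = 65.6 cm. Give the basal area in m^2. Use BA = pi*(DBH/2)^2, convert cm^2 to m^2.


Formula: BA = pi * (DBH/2)^2 / 10000  (cm^2 to m^2)
Radius = DBH/2 = 65.6/2 = 32.8 cm
BA = pi * 32.8^2 / 10000
   = 3379.851 cm^2 / 10000
   = 0.338 m^2

0.338


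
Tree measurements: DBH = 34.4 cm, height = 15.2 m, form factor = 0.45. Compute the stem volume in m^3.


Formula: V = pi * (DBH/200)^2 * H * ff
Radius = DBH/200 = 34.4/200 = 0.172 m
Radius^2 = 0.172^2 = 0.029584 m^2
V = pi * 0.029584 * 15.2 * 0.45
V = 0.636 m^3

0.636


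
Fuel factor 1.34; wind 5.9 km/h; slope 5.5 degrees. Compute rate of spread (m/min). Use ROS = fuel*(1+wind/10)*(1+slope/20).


Formula: ROS = fuel * (1 + wind/10) * (1 + slope/20)
Wind factor = 1 + 5.9/10 = 1.59
Slope factor = 1 + 5.5/20 = 1.275
ROS = 1.34 * 1.59 * 1.275 = 2.72 m/min

2.72


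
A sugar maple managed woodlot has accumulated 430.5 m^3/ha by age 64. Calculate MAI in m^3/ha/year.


Formula: MAI = Total Volume / Stand Age
MAI = 430.5 m^3/ha / 64 years
MAI = 6.73 m^3/ha/year

6.73


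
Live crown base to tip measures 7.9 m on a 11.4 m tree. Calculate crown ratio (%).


Formula: Crown Ratio = (Crown Length / Total Height) * 100
CR = (7.9 m / 11.4 m) * 100
CR = 0.693 * 100 = 69.3%

69.3


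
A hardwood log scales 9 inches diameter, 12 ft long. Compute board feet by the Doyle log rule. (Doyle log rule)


Doyle: BF = (D - 4)^2 * L / 16
Adjusted diameter = 9 - 4 = 5 in
(D-4)^2 = 5^2 = 25
BF = 25 * 12 / 16 = 19 BF

19


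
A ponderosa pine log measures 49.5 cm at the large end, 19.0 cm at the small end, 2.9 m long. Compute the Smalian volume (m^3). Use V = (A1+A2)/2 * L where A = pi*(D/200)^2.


Smalian: V = (A1 + A2)/2 * L,  A = pi*(D/200)^2
A1 = pi*(49.5/200)^2 = 0.192442 m^2
A2 = pi*(19.0/200)^2 = 0.028353 m^2
V = (0.192442+0.028353)/2*2.9 = 0.3202 m^3

0.3202


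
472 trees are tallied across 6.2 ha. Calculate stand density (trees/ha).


Formula: Stand Density = N_trees / Area_ha
Density = 472 trees / 6.2 ha
Density = 76 trees/ha

76


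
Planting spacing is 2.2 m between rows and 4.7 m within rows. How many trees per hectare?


Formula: TPH = 10000 m^2/ha / (spacing_x * spacing_y)
Area per tree = 2.2 m * 4.7 m = 10.34 m^2
TPH = 10000 / 10.34 = 967 trees/ha

967


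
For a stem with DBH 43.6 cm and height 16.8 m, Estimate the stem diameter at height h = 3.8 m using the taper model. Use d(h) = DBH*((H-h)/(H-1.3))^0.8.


Taper: d(h) = DBH * ((H - h) / (H - 1.3))^0.8
Numerator = H - h = 16.8 - 3.8 = 13.0 m
Denominator = H - 1.3 = 16.8 - 1.3 = 15.5 m
Ratio = 13.0 / 15.5 = 0.83871
d = 43.6 * 0.83871^0.8 = 37.9 cm

37.9


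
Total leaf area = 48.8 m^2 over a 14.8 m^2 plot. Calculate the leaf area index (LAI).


Formula: LAI = total leaf area / ground area  (dimensionless)
LAI = 48.8 m^2 / 14.8 m^2
LAI = 3.3

3.3


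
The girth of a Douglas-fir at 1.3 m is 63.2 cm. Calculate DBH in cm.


Formula: DBH = C / pi
DBH = 63.2 / pi
pi = 3.14159...
DBH = 20.1 cm

20.1


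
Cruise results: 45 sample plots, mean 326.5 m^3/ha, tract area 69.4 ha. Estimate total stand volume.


Formula: Total Volume = Mean Volume per ha * Total Area
Total Volume = 326.5 m^3/ha * 69.4 ha
Total Volume = 22659 m^3

22659


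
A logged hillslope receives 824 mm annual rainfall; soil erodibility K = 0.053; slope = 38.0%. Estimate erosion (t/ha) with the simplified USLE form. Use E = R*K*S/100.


Formula: E = R * K * S / 100  (simplified USLE)
R * K = 824 * 0.053 = 43.672
E = 43.672 * 38.0 / 100 = 16.6 t/ha

16.6


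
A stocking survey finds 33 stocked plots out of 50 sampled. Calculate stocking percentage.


Formula: Stocking % = stocked plots / total plots * 100
Stocking = 33 / 50 * 100
Stocking = 0.66 * 100 = 66.0%

66.0


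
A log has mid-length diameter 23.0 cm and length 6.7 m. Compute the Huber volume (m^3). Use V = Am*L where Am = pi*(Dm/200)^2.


Huber: V = Am * L,  Am = pi*(Dm/200)^2
Am = pi*(23.0/200)^2 = 0.041548 m^2
V = 0.041548*6.7 = 0.2784 m^3

0.2784


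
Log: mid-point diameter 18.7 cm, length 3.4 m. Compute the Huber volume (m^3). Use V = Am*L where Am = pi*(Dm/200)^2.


Huber: V = Am * L,  Am = pi*(Dm/200)^2
Am = pi*(18.7/200)^2 = 0.027465 m^2
V = 0.027465*3.4 = 0.0934 m^3

0.0934


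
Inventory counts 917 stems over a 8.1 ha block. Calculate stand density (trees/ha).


Formula: Stand Density = N_trees / Area_ha
Density = 917 trees / 8.1 ha
Density = 113 trees/ha

113


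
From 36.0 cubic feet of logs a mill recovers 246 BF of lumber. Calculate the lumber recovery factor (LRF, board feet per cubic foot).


Formula: LRF = Lumber Output (BF) / Log Input (ft^3)
LRF = 246 BF / 36.0 ft^3
LRF = 6.83 BF/ft^3

6.83


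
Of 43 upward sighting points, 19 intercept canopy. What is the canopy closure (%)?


Formula: Canopy closure = covered points / total points * 100
Closure = 19 / 43 * 100
Closure = 0.4419 * 100 = 44.2%

44.2


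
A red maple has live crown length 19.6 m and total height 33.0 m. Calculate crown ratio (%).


Formula: Crown Ratio = (Crown Length / Total Height) * 100
CR = (19.6 m / 33.0 m) * 100
CR = 0.5939 * 100 = 59.4%

59.4


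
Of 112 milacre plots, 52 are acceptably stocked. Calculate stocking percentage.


Formula: Stocking % = stocked plots / total plots * 100
Stocking = 52 / 112 * 100
Stocking = 0.4643 * 100 = 46.4%

46.4


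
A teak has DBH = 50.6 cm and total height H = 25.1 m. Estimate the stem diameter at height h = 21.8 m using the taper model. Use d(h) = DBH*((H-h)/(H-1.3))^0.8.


Taper: d(h) = DBH * ((H - h) / (H - 1.3))^0.8
Numerator = H - h = 25.1 - 21.8 = 3.3 m
Denominator = H - 1.3 = 25.1 - 1.3 = 23.8 m
Ratio = 3.3 / 23.8 = 0.13866
d = 50.6 * 0.13866^0.8 = 10.4 cm

10.4


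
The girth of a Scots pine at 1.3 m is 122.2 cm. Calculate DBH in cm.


Formula: DBH = C / pi
DBH = 122.2 / pi
pi = 3.14159...
DBH = 38.9 cm

38.9


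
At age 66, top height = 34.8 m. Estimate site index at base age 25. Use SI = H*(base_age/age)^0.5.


Formula: SI = H_dom * (base_age / age)^0.5
Age ratio = 25 / 66 = 0.37879
sqrt(age_ratio) = 0.61546
SI = 34.8 * 0.61546 = 21.4 m

21.4


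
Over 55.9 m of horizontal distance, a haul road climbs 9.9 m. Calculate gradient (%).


Formula: Gradient = rise / run * 100
Gradient = 9.9 / 55.9 * 100 = 17.7%

17.7


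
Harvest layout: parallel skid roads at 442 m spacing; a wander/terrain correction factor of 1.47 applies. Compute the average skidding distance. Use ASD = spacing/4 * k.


Formula: ASD = (spacing / 4) * correction
Uncorrected distance = spacing / 4 = 442 / 4 = 110.5 m
ASD = 110.5 * 1.47 = 162 m

162


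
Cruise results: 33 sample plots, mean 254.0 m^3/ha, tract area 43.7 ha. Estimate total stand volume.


Formula: Total Volume = Mean Volume per ha * Total Area
Total Volume = 254.0 m^3/ha * 43.7 ha
Total Volume = 11100 m^3

11100


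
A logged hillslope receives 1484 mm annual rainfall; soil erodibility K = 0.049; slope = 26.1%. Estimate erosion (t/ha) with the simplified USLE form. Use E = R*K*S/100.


Formula: E = R * K * S / 100  (simplified USLE)
R * K = 1484 * 0.049 = 72.716
E = 72.716 * 26.1 / 100 = 18.98 t/ha

18.98


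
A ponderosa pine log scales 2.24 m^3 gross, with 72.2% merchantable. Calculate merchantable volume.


Formula: MV = V_total * (merchantable_pct / 100)
Merchantable fraction = 72.2% / 100 = 0.722
MV = 2.24 m^3 * 0.722 = 1.617 m^3

1.617


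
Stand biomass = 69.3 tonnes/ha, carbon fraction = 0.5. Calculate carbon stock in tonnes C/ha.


Formula: Carbon Stock = Biomass * Carbon Fraction
C = 69.3 t/ha * 0.5
C = 34.7 t C/ha

34.7


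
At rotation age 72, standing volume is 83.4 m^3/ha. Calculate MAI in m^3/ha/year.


Formula: MAI = Total Volume / Stand Age
MAI = 83.4 m^3/ha / 72 years
MAI = 1.16 m^3/ha/year

1.16


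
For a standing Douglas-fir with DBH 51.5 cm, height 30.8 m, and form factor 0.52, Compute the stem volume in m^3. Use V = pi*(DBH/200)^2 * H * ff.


Formula: V = pi * (DBH/200)^2 * H * ff
Radius = DBH/200 = 51.5/200 = 0.2575 m
Radius^2 = 0.2575^2 = 0.06630625 m^2
V = pi * 0.06630625 * 30.8 * 0.52
V = 3.336 m^3

3.336


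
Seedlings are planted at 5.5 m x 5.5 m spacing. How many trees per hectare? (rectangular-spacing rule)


Formula: TPH = 10000 m^2/ha / (spacing_x * spacing_y)
Area per tree = 5.5 m * 5.5 m = 30.25 m^2
TPH = 10000 / 30.25 = 331 trees/ha

331


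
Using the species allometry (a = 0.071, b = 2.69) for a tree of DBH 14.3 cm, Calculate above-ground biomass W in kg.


Formula: W = a * DBH^b  (allometric power law)
DBH^b = 14.3^2.69 = 1281.8994
W = 0.071 * 1281.8994 = 91.0 kg

91.0


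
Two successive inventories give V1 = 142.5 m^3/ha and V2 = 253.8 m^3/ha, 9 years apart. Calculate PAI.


Formula: PAI = (V_T2 - V_T1) / (T2 - T1)
Volume increment = 253.8 - 142.5 = 111.3 m^3/ha
PAI = 111.3 / 9 = 12.37 m^3/ha/year

12.37


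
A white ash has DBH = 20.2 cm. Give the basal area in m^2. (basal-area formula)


Formula: BA = pi * (DBH/2)^2 / 10000  (cm^2 to m^2)
Radius = DBH/2 = 20.2/2 = 10.1 cm
BA = pi * 10.1^2 / 10000
   = 320.4739 cm^2 / 10000
   = 0.032 m^2

0.032


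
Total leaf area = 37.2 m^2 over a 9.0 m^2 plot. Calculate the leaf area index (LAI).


Formula: LAI = total leaf area / ground area  (dimensionless)
LAI = 37.2 m^2 / 9.0 m^2
LAI = 4.13

4.13


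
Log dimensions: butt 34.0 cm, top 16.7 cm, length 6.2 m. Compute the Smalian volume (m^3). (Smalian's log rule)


Smalian: V = (A1 + A2)/2 * L,  A = pi*(D/200)^2
A1 = pi*(34.0/200)^2 = 0.090792 m^2
A2 = pi*(16.7/200)^2 = 0.021904 m^2
V = (0.090792+0.021904)/2*6.2 = 0.3494 m^3

0.3494


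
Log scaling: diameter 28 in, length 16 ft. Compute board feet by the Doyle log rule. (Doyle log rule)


Doyle: BF = (D - 4)^2 * L / 16
Adjusted diameter = 28 - 4 = 24 in
(D-4)^2 = 24^2 = 576
BF = 576 * 16 / 16 = 576 BF

576


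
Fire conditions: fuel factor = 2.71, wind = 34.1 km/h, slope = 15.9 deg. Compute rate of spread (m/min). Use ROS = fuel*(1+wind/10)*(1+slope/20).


Formula: ROS = fuel * (1 + wind/10) * (1 + slope/20)
Wind factor = 1 + 34.1/10 = 4.41
Slope factor = 1 + 15.9/20 = 1.795
ROS = 2.71 * 4.41 * 1.795 = 21.45 m/min

21.45


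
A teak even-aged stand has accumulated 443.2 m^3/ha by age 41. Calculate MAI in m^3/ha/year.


Formula: MAI = Total Volume / Stand Age
MAI = 443.2 m^3/ha / 41 years
MAI = 10.81 m^3/ha/year

10.81


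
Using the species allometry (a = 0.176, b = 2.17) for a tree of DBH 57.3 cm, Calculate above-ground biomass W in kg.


Formula: W = a * DBH^b  (allometric power law)
DBH^b = 57.3^2.17 = 6534.2467
W = 0.176 * 6534.2467 = 1150.0 kg

1150.0


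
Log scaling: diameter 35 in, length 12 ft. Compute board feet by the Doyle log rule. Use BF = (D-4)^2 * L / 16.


Doyle: BF = (D - 4)^2 * L / 16
Adjusted diameter = 35 - 4 = 31 in
(D-4)^2 = 31^2 = 961
BF = 961 * 12 / 16 = 721 BF

721


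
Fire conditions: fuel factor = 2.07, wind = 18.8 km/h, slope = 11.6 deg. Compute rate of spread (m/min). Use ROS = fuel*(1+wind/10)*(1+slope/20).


Formula: ROS = fuel * (1 + wind/10) * (1 + slope/20)
Wind factor = 1 + 18.8/10 = 2.88
Slope factor = 1 + 11.6/20 = 1.58
ROS = 2.07 * 2.88 * 1.58 = 9.42 m/min

9.42


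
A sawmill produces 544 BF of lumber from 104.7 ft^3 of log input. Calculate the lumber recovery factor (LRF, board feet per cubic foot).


Formula: LRF = Lumber Output (BF) / Log Input (ft^3)
LRF = 544 BF / 104.7 ft^3
LRF = 5.2 BF/ft^3

5.2


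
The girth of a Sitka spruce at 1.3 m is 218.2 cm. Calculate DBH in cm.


Formula: DBH = C / pi
DBH = 218.2 / pi
pi = 3.14159...
DBH = 69.5 cm

69.5


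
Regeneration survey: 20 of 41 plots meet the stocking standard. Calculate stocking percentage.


Formula: Stocking % = stocked plots / total plots * 100
Stocking = 20 / 41 * 100
Stocking = 0.4878 * 100 = 48.8%

48.8


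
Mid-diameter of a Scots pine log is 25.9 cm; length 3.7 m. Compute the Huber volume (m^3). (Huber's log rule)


Huber: V = Am * L,  Am = pi*(Dm/200)^2
Am = pi*(25.9/200)^2 = 0.052685 m^2
V = 0.052685*3.7 = 0.1949 m^3

0.1949


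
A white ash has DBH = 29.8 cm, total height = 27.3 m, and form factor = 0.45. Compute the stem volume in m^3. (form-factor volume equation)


Formula: V = pi * (DBH/200)^2 * H * ff
Radius = DBH/200 = 29.8/200 = 0.149 m
Radius^2 = 0.149^2 = 0.022201 m^2
V = pi * 0.022201 * 27.3 * 0.45
V = 0.857 m^3

0.857


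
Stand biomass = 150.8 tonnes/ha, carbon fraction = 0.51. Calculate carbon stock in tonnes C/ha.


Formula: Carbon Stock = Biomass * Carbon Fraction
C = 150.8 t/ha * 0.51
C = 76.9 t C/ha

76.9


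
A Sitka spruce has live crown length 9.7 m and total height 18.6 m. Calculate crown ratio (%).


Formula: Crown Ratio = (Crown Length / Total Height) * 100
CR = (9.7 m / 18.6 m) * 100
CR = 0.5215 * 100 = 52.2%

52.2


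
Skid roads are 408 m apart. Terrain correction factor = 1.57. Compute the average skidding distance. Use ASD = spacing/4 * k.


Formula: ASD = (spacing / 4) * correction
Uncorrected distance = spacing / 4 = 408 / 4 = 102 m
ASD = 102 * 1.57 = 160 m

160


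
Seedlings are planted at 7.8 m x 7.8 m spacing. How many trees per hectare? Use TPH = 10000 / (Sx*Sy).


Formula: TPH = 10000 m^2/ha / (spacing_x * spacing_y)
Area per tree = 7.8 m * 7.8 m = 60.84 m^2
TPH = 10000 / 60.84 = 164 trees/ha

164


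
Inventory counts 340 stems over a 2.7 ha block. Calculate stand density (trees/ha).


Formula: Stand Density = N_trees / Area_ha
Density = 340 trees / 2.7 ha
Density = 126 trees/ha

126


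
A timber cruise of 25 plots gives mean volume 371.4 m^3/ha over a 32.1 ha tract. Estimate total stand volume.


Formula: Total Volume = Mean Volume per ha * Total Area
Total Volume = 371.4 m^3/ha * 32.1 ha
Total Volume = 11922 m^3

11922


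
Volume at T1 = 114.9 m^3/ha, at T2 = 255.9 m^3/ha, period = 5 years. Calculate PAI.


Formula: PAI = (V_T2 - V_T1) / (T2 - T1)
Volume increment = 255.9 - 114.9 = 141.0 m^3/ha
PAI = 141.0 / 5 = 28.2 m^3/ha/year

28.2


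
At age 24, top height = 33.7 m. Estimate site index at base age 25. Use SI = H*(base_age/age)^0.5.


Formula: SI = H_dom * (base_age / age)^0.5
Age ratio = 25 / 24 = 1.04167
sqrt(age_ratio) = 1.02062
SI = 33.7 * 1.02062 = 34.4 m

34.4
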